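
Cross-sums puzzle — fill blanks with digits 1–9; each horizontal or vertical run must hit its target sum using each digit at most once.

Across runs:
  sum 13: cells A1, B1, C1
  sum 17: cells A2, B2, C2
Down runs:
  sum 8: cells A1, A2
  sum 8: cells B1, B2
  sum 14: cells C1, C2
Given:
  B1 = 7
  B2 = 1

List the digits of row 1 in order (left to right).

1 7 5

Given what's placed, C1 must be 5 to fit the 13 across and 14 down.
Given what's placed, A2 must be 7 to fit the 17 across and 8 down.
C2 = 17 − 8 = 9 completes the 17 across.
A1 = 13 − 12 = 1 completes the 13 across.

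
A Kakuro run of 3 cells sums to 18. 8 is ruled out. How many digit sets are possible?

3 distinct digits from 1–9 sum between 6 and 24.
Dropping sets that contain 8.
Enumerating: {2,7,9}, {3,6,9}, {4,5,9}, {5,6,7}.

4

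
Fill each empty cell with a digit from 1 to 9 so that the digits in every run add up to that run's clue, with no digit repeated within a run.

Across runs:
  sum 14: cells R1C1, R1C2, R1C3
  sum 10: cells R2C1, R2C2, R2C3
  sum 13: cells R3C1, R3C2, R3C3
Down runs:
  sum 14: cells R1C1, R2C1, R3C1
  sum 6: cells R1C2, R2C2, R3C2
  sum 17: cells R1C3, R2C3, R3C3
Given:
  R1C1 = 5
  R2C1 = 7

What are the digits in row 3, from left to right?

6 in 3 cells must be {1,2,3}.
R3C1 = 14 − 12 = 2 completes the 14 down.
R3C2 = 3: the only remaining digit allowed by both the 13 across and the 6 down.
R3C3 = 13 − 5 = 8 completes the 13 across.
R2C3 = 2: the only remaining digit allowed by both the 10 across and the 17 down.
R1C3 = 17 − 10 = 7 completes the 17 down.
R2C2 = 10 − 9 = 1 completes the 10 across.
R1C2 = 14 − 12 = 2 completes the 14 across.

2 3 8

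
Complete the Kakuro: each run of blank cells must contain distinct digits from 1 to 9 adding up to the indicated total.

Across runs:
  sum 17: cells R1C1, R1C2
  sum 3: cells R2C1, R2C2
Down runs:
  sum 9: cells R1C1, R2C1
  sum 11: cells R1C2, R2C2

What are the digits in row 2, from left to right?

17 in 2 cells must be {8,9}; 3 in 2 cells must be {1,2}.
The 17 across and the 9 down share only 8, so R1C1 = 8.
R1C2 = 17 − 8 = 9 completes the 17 across.
R2C1 = 9 − 8 = 1 completes the 9 down.
R2C2 = 3 − 1 = 2 completes the 3 across.

1 2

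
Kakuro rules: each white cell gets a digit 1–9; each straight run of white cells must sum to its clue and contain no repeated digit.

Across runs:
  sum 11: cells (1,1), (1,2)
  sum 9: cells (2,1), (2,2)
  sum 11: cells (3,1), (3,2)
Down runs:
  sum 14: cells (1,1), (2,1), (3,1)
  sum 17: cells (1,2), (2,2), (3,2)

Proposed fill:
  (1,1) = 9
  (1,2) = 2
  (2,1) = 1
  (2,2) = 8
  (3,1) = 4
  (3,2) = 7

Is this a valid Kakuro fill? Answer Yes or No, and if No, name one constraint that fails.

Yes

Across: 9+2=11; 1+8=9; 4+7=11. Down: 9+1+4=14; 2+8+7=17. No digit repeats within any run.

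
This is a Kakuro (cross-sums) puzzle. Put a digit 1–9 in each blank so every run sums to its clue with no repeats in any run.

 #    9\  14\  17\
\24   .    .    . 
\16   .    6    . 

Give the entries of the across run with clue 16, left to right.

24 in 3 cells must be {7,8,9}; 17 in 2 cells must be {8,9}.
R1C2 = 14 − 6 = 8 completes the 14 down.
Given what's placed, R1C3 must be 9 to fit the 24 across and 17 down.
R2C3 = 17 − 9 = 8 completes the 17 down.
R1C1 = 24 − 17 = 7 completes the 24 across.
R2C1 = 16 − 14 = 2 completes the 16 across.

2, 6, 8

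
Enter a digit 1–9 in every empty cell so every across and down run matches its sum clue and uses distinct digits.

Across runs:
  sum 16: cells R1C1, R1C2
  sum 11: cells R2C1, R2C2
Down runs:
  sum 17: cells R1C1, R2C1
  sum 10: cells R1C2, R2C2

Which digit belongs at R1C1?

16 in 2 cells must be {7,9}; 17 in 2 cells must be {8,9}.
The 16 across and the 17 down share only 9, so R1C1 = 9.
R1C2 = 16 − 9 = 7 completes the 16 across.
R2C1 = 17 − 9 = 8 completes the 17 down.
R2C2 = 11 − 8 = 3 completes the 11 across.

9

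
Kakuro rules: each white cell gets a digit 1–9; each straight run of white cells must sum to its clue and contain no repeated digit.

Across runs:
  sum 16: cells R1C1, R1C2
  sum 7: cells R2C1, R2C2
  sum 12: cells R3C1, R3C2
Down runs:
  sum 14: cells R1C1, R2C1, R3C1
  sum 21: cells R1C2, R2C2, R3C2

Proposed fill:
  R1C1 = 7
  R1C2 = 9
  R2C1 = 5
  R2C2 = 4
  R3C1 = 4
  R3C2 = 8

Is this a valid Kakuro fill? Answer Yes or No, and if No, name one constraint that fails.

No — the across run R2C1–R2C2 sums to 9, not 7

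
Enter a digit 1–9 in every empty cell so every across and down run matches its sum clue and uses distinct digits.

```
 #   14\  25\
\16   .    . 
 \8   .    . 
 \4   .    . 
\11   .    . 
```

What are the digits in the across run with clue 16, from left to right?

16 in 2 cells must be {7,9}; 4 in 2 cells must be {1,3}.
Only 7 fits R1C1 under both its across sum 16 and down sum 14.
R1C2 = 16 − 7 = 9 completes the 16 across.

7 9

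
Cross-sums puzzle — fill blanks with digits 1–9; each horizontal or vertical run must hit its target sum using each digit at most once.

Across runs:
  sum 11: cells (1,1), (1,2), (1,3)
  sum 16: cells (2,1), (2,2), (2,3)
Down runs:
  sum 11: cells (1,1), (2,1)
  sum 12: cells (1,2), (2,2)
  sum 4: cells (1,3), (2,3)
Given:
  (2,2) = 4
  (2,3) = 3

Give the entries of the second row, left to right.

4 in 2 cells must be {1,3}.
(1,2) = 12 − 4 = 8 completes the 12 down.
(1,3) = 4 − 3 = 1 completes the 4 down.
(2,1) = 16 − 7 = 9 completes the 16 across.
(1,1) = 11 − 9 = 2 completes the 11 across.

9, 4, 3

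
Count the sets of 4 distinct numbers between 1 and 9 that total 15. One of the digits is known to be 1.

4 distinct digits from 1–9 sum between 10 and 30.
Keeping only sets containing 1.
Enumerating: {1,2,3,9}, {1,2,4,8}, {1,2,5,7}, {1,3,4,7}, {1,3,5,6}.

5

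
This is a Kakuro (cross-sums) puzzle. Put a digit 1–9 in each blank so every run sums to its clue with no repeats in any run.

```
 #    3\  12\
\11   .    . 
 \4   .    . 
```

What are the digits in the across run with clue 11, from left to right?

2 9

4 in 2 cells must be {1,3}; 3 in 2 cells must be {1,2}.
The 11 across and the 3 down share only 2, so R1C1 = 2.
R1C2 = 11 − 2 = 9 completes the 11 across.
R2C1 = 3 − 2 = 1 completes the 3 down.
R2C2 = 4 − 1 = 3 completes the 4 across.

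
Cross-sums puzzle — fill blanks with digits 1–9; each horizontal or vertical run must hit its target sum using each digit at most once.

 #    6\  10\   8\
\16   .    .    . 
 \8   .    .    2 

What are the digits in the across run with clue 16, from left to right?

1 9 6

R1C3 = 8 − 2 = 6 completes the 8 down.
R2C2 = 1: the only remaining digit allowed by both the 8 across and the 10 down.
R1C2 = 10 − 1 = 9 completes the 10 down.
R2C1 = 8 − 3 = 5 completes the 8 across.
R1C1 = 16 − 15 = 1 completes the 16 across.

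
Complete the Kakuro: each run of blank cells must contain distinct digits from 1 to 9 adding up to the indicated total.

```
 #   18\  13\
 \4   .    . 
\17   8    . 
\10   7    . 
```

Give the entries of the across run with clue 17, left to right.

8 9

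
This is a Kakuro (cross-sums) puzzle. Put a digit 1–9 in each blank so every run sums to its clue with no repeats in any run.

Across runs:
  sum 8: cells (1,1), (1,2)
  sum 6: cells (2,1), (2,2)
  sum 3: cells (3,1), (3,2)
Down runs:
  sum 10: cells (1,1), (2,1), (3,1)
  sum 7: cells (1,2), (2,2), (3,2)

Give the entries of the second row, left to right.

2 4

3 in 2 cells must be {1,2}; 7 in 3 cells must be {1,2,4}.
Nothing is forced directly, so branch on (1,2), whose candidates are 1 or 2. If (1,2) = 2: that forces (1,1) = 6, (2,1) = 1, after which (2,2) would have to be in {5} for the 6 across but in {1,4} for the 7 down — contradiction. So (1,2) = 1.
(1,1) = 8 − 1 = 7 completes the 8 across.
Given what's placed, (3,2) must be 2 to fit the 3 across and 7 down.
(2,2) = 7 − 3 = 4 completes the 7 down.
(3,1) = 3 − 2 = 1 completes the 3 across.
(2,1) = 6 − 4 = 2 completes the 6 across.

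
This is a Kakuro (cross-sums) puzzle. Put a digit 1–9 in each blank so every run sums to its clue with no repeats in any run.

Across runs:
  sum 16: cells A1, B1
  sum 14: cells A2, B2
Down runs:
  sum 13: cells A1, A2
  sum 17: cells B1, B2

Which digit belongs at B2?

16 in 2 cells must be {7,9}; 17 in 2 cells must be {8,9}.
The 16 across and the 17 down share only 9, so B1 = 9.
B2 = 17 − 9 = 8 completes the 17 down.
A1 = 16 − 9 = 7 completes the 16 across.
A2 = 14 − 8 = 6 completes the 14 across.

8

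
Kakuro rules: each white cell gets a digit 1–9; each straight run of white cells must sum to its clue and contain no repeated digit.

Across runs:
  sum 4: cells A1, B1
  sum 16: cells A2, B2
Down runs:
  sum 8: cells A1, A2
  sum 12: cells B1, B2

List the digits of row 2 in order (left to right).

4 in 2 cells must be {1,3}; 16 in 2 cells must be {7,9}.
The 4 across and the 12 down share only 3, so B1 = 3.
The 16 across and the 8 down share only 7, so A2 = 7.
B2 = 16 − 7 = 9 completes the 16 across.
A1 = 4 − 3 = 1 completes the 4 across.

7 9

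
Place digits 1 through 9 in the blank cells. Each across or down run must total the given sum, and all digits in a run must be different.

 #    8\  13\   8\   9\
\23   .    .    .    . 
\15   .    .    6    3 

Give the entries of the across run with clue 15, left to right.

R1C3 = 8 − 6 = 2 completes the 8 down.
R1C4 = 9 − 3 = 6 completes the 9 down.
R1C1 = 7: the only remaining digit allowed by both the 23 across and the 8 down.
R1C2 = 23 − 15 = 8 completes the 23 across.
R2C1 = 8 − 7 = 1 completes the 8 down.
R2C2 = 15 − 10 = 5 completes the 15 across.

1 5 6 3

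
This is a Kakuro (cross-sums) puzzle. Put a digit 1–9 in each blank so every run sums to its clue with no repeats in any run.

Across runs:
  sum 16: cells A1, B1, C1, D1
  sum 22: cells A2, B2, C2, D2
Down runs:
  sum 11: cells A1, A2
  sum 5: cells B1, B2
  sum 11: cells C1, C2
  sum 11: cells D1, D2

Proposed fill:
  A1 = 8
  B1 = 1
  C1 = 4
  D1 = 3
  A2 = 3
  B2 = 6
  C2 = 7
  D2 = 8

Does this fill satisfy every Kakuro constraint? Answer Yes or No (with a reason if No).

No — the down run B1–B2 sums to 7, not 5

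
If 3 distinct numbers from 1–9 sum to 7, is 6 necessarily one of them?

The only way to make 7 from 3 distinct digits is {1,2,4}, which does not contain 6.

No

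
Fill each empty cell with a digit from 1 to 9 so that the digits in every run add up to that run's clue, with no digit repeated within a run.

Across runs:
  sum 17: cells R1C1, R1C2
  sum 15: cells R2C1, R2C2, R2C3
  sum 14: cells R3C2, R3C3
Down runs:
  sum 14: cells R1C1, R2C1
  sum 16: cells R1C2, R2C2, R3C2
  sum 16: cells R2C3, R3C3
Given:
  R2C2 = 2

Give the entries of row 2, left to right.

6 2 7

17 in 2 cells must be {8,9}; 16 in 2 cells must be {7,9}.
Only 9 fits R3C3 under both its across sum 14 and down sum 16.
R2C3 = 16 − 9 = 7 completes the 16 down.
R3C2 = 14 − 9 = 5 completes the 14 across.
R1C2 = 16 − 7 = 9 completes the 16 down.
R2C1 = 15 − 9 = 6 completes the 15 across.
R1C1 = 17 − 9 = 8 completes the 17 across.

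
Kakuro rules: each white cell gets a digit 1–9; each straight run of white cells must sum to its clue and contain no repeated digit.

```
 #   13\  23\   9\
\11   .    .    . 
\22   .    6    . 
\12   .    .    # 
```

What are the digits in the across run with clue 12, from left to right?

23 in 3 cells must be {6,8,9}.
Given what's placed, R1C2 must be 8 to fit the 11 across and 23 down.
R2C3 = 7: the only remaining digit allowed by both the 22 across and the 9 down.
R3C2 = 23 − 14 = 9 completes the 23 down.
R1C3 = 9 − 7 = 2 completes the 9 down.
R2C1 = 22 − 13 = 9 completes the 22 across.
R3C1 = 12 − 9 = 3 completes the 12 across.
R1C1 = 11 − 10 = 1 completes the 11 across.

3, 9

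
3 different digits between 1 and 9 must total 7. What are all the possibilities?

{1,2,4}

3 distinct digits from 1–9 sum between 6 and 24.
Only one set works: {1,2,4}.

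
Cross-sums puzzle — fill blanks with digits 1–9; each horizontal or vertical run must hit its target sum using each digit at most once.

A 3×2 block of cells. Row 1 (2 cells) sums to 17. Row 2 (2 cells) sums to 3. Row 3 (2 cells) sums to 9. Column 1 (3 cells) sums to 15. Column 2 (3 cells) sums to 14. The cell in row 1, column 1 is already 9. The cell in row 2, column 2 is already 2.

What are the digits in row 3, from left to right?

5 4

17 in 2 cells must be {8,9}; 3 in 2 cells must be {1,2}.
(1,2) = 17 − 9 = 8 completes the 17 across.
(2,1) = 3 − 2 = 1 completes the 3 across.
(3,1) = 15 − 10 = 5 completes the 15 down.
(3,2) = 9 − 5 = 4 completes the 9 across.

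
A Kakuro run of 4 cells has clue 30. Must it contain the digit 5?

No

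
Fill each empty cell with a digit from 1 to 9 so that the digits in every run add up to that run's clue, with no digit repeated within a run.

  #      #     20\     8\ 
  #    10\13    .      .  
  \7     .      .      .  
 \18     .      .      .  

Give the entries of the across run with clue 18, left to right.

7 in 3 cells must be {1,2,4}.
Only 4 fits R2C2 under both its across sum 7 and down sum 20.
Nothing is forced directly, so branch on R1C2, whose candidates are 7 or 9. If R1C2 = 7: then R1C3 would have to be in {6} for the 13 across but in {1,2,3,4,5} for the 8 down — contradiction. So R1C2 = 9.
R1C3 = 13 − 9 = 4 completes the 13 across.
R2C3 = 1: the only remaining digit allowed by both the 7 across and the 8 down.
R3C2 = 20 − 13 = 7 completes the 20 down.
R3C3 = 8 − 5 = 3 completes the 8 down.
R2C1 = 7 − 5 = 2 completes the 7 across.
R3C1 = 18 − 10 = 8 completes the 18 across.

8, 7, 3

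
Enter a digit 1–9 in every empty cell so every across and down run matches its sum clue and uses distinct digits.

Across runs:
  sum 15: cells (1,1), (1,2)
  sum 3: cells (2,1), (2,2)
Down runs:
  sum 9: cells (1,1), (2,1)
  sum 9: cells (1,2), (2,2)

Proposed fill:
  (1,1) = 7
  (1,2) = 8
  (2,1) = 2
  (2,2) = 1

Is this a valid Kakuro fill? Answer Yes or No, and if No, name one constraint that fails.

Yes

Across: 7+8=15; 2+1=3. Down: 7+2=9; 8+1=9. No digit repeats within any run.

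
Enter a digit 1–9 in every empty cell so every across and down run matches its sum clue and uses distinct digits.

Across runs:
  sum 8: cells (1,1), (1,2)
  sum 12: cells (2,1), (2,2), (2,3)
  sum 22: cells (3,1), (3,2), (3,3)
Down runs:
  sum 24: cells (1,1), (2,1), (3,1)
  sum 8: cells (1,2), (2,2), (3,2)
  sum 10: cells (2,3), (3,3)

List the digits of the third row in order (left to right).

24 in 3 cells must be {7,8,9}.
Only 7 fits (1,1) under both its across sum 8 and down sum 24.
(1,2) = 8 − 7 = 1 completes the 8 across.
Given what's placed, (3,2) must be 5 to fit the 22 across and 8 down.
(2,2) = 8 − 6 = 2 completes the 8 down.
(2,1) = 9: the only remaining digit allowed by both the 12 across and the 24 down.
(2,3) = 12 − 11 = 1 completes the 12 across.
(3,1) = 24 − 16 = 8 completes the 24 down.
(3,3) = 22 − 13 = 9 completes the 22 across.

8 5 9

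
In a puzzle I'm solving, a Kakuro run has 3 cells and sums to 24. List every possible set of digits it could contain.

{7,8,9}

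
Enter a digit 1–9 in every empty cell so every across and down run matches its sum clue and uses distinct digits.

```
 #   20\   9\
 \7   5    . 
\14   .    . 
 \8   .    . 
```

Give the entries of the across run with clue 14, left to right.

8 6

R1C2 = 7 − 5 = 2 completes the 7 across.
Given what's placed, R2C2 must be 6 to fit the 14 across and 9 down.
R3C2 = 9 − 8 = 1 completes the 9 down.
R2C1 = 14 − 6 = 8 completes the 14 across.
R3C1 = 8 − 1 = 7 completes the 8 across.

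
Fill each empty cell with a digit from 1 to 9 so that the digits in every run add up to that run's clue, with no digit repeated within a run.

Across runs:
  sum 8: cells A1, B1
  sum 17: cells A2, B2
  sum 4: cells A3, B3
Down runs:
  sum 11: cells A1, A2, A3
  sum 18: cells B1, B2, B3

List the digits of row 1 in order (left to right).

17 in 2 cells must be {8,9}; 4 in 2 cells must be {1,3}.
The 17 across and the 11 down share only 8, so A2 = 8.
B2 = 17 − 8 = 9 completes the 17 across.
Given what's placed, A3 must be 1 to fit the 4 across and 11 down.
B3 = 4 − 1 = 3 completes the 4 across.
A1 = 11 − 9 = 2 completes the 11 down.
B1 = 8 − 2 = 6 completes the 8 across.

2 6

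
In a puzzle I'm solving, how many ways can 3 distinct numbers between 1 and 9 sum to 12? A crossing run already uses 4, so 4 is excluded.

4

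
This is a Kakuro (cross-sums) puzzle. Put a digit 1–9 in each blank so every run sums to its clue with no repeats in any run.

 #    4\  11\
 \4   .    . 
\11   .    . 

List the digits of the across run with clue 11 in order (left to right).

4 in 2 cells must be {1,3}.
The 4 across and the 11 down share only 3, so R1C2 = 3.
The 11 across and the 4 down share only 3, so R2C1 = 3.
R2C2 = 11 − 3 = 8 completes the 11 across.
R1C1 = 4 − 3 = 1 completes the 4 across.

3 8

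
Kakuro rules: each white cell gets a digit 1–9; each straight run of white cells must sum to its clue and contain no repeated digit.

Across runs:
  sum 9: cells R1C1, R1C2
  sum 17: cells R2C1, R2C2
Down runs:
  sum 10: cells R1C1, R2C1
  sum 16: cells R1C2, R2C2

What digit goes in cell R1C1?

2

17 in 2 cells must be {8,9}; 16 in 2 cells must be {7,9}.
The 9 across and the 16 down share only 7, so R1C2 = 7.
R2C2 = 16 − 7 = 9 completes the 16 down.
R1C1 = 9 − 7 = 2 completes the 9 across.
R2C1 = 17 − 9 = 8 completes the 17 across.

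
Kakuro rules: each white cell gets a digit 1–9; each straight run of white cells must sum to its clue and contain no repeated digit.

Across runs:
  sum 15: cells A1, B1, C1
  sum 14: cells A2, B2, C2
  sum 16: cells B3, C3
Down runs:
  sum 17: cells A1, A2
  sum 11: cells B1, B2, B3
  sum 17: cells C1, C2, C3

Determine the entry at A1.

16 in 2 cells must be {7,9}; 17 in 2 cells must be {8,9}.
Only 7 fits B3 under both its across sum 16 and down sum 11.
C3 = 16 − 7 = 9 completes the 16 across.
Nothing is forced directly, so branch on B1, whose candidates are 1 or 3. If B1 = 3: that forces A1 = 8, after which C1 would have to be in {4} for the 15 across but in {1,2,3,5,6,7} for the 17 down — contradiction. So B1 = 1.
B2 = 11 − 8 = 3 completes the 11 down.
A2 = 9: the only remaining digit allowed by both the 14 across and the 17 down.
C2 = 14 − 12 = 2 completes the 14 across.
A1 = 17 − 9 = 8 completes the 17 down.

8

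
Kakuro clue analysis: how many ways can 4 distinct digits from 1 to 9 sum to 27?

3

4 distinct digits from 1–9 sum between 10 and 30.
Enumerating: {3,7,8,9}, {4,6,8,9}, {5,6,7,9}.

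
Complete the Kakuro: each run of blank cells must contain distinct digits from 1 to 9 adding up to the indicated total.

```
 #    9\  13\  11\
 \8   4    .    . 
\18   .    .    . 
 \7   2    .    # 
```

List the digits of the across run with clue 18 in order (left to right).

Given what's placed, R1C3 must be 3 to fit the 8 across and 11 down.
R2C1 = 9 − 6 = 3 completes the 9 down.
R2C3 = 11 − 3 = 8 completes the 11 down.
R3C2 = 7 − 2 = 5 completes the 7 across.
R1C2 = 8 − 7 = 1 completes the 8 across.
R2C2 = 18 − 11 = 7 completes the 18 across.

3 7 8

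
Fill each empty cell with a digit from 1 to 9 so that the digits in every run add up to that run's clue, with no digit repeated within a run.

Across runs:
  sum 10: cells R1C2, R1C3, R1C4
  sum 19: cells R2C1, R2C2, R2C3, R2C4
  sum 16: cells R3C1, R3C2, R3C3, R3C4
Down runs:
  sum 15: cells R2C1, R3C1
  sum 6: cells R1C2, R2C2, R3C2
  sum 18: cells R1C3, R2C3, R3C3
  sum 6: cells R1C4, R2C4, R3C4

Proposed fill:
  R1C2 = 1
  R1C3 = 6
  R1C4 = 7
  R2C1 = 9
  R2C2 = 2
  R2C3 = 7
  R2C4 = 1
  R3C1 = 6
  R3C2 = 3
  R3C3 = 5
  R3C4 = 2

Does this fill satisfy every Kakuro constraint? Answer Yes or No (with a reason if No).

No — the across run R1C2–R1C4 sums to 14, not 10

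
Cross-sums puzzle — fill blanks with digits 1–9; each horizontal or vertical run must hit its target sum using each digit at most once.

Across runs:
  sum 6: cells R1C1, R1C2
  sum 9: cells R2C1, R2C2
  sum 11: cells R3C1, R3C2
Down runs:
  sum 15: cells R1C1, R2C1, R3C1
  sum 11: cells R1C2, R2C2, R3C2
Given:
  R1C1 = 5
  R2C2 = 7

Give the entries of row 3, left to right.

8 3

R1C2 = 6 − 5 = 1 completes the 6 across.
R2C1 = 9 − 7 = 2 completes the 9 across.
R3C1 = 15 − 7 = 8 completes the 15 down.
R3C2 = 11 − 8 = 3 completes the 11 across.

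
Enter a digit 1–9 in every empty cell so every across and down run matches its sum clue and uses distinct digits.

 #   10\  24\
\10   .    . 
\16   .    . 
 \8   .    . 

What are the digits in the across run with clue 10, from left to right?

2, 8

16 in 2 cells must be {7,9}; 24 in 3 cells must be {7,8,9}.
The 16 across and the 10 down share only 7, so R2C1 = 7.
R2C2 = 16 − 7 = 9 completes the 16 across.
Given what's placed, R3C2 must be 7 to fit the 8 across and 24 down.
R1C2 = 24 − 16 = 8 completes the 24 down.
R3C1 = 8 − 7 = 1 completes the 8 across.
R1C1 = 10 − 8 = 2 completes the 10 across.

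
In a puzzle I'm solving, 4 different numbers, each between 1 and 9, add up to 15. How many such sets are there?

6

4 distinct digits from 1–9 sum between 10 and 30.
Enumerating: {1,2,3,9}, {1,2,4,8}, {1,2,5,7}, {1,3,4,7}, {1,3,5,6}, {2,3,4,6}.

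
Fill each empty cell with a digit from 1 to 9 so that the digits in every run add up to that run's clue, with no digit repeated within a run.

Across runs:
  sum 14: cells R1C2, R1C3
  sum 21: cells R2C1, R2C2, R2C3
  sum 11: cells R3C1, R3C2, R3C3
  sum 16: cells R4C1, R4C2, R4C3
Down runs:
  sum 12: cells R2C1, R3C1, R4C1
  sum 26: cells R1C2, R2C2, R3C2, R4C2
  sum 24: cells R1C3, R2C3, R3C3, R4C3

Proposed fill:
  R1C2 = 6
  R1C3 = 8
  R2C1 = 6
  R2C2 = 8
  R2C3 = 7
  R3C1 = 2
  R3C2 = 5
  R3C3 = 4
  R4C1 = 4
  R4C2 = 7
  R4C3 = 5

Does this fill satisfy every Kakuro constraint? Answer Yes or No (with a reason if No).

Across: 6+8=14; 6+8+7=21; 2+5+4=11; 4+7+5=16. Down: 6+2+4=12; 6+8+5+7=26; 8+7+4+5=24. No digit repeats within any run.

Yes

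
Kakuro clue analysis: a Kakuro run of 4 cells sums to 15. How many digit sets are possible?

6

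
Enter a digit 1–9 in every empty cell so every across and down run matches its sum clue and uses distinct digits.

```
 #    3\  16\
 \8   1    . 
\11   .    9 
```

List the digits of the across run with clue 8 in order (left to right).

3 in 2 cells must be {1,2}; 16 in 2 cells must be {7,9}.
R1C2 = 8 − 1 = 7 completes the 8 across.
R2C1 = 11 − 9 = 2 completes the 11 across.

1 7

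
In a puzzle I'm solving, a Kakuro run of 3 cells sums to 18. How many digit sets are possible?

3 distinct digits from 1–9 sum between 6 and 24.

7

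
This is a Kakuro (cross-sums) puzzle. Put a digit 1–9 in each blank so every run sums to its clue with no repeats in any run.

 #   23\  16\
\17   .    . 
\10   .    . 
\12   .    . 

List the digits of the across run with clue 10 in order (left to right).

6 4

17 in 2 cells must be {8,9}; 23 in 3 cells must be {6,8,9}.
Nothing is forced directly, so branch on R1C1, whose candidates are 8 or 9. If R1C1 = 9: that forces R1C2 = 8, R3C1 = 8, after which R3C2 would have to be in {4} for the 12 across but in {1,2,3,5,6,7} for the 16 down — contradiction. So R1C1 = 8.
R1C2 = 17 − 8 = 9 completes the 17 across.
Given what's placed, R3C1 must be 9 to fit the 12 across and 23 down.
R3C2 = 12 − 9 = 3 completes the 12 across.
R2C1 = 23 − 17 = 6 completes the 23 down.
R2C2 = 10 − 6 = 4 completes the 10 across.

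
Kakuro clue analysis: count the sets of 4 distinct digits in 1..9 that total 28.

4 distinct digits from 1–9 sum between 10 and 30.
Enumerating: {4,7,8,9}, {5,6,8,9}.

2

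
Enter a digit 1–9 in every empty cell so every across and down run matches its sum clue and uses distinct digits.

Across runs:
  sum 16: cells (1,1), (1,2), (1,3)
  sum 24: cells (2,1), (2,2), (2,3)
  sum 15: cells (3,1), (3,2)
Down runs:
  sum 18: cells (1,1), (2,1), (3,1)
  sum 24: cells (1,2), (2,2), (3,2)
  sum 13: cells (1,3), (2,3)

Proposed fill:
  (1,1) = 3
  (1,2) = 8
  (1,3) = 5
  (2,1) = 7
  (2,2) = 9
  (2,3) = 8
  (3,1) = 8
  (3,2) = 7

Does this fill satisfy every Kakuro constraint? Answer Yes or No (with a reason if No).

Across: 3+8+5=16; 7+9+8=24; 8+7=15. Down: 3+7+8=18; 8+9+7=24; 5+8=13. No digit repeats within any run.

Yes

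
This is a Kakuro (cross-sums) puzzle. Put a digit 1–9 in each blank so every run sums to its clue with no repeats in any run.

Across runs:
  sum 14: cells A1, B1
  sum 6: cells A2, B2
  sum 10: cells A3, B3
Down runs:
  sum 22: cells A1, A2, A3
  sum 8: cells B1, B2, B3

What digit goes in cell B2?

The 14 across and the 8 down share only 5, so B1 = 5.
The 6 across and the 22 down share only 5, so A2 = 5.
B2 = 6 − 5 = 1 completes the 6 across.
B3 = 8 − 6 = 2 completes the 8 down.
A1 = 14 − 5 = 9 completes the 14 across.
A3 = 10 − 2 = 8 completes the 10 across.

1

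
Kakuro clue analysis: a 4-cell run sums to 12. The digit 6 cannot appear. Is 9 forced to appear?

No

The only way to make 12 from 4 distinct digits under that restriction is {1,2,4,5}, which does not contain 9.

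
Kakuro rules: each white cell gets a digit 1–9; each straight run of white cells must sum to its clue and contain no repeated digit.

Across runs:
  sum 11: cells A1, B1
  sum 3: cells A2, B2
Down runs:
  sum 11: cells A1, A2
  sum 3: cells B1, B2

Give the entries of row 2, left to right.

2, 1

3 in 2 cells must be {1,2}.
The 11 across and the 3 down share only 2, so B1 = 2.
The 3 across and the 11 down share only 2, so A2 = 2.
B2 = 3 − 2 = 1 completes the 3 across.
A1 = 11 − 2 = 9 completes the 11 across.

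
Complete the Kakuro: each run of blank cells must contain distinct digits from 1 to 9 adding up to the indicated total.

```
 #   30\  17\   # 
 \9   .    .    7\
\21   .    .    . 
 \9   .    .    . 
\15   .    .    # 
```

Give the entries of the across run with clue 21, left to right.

30 in 4 cells must be {6,7,8,9}.
Only 6 fits R3C1 under both its across sum 9 and down sum 30.
Nothing is forced directly, so branch on R1C1, whose candidates are 7 or 8. If R1C1 = 7: that forces R1C2 = 2, R3C2 = 1, R3C3 = 2, R2C3 = 5, R2C1 = 9, after which R2C2 would have to be in {7} for the 21 across but in {5,6,8,9} for the 17 down — contradiction. So R1C1 = 8.
R1C2 = 9 − 8 = 1 completes the 9 across.
R3C2 = 2: the only remaining digit allowed by both the 9 across and the 17 down.
R3C3 = 9 − 8 = 1 completes the 9 across.
R2C3 = 7 − 1 = 6 completes the 7 down.
Given what's placed, R2C1 must be 7 to fit the 21 across and 30 down.
R2C2 = 21 − 13 = 8 completes the 21 across.

7 8 6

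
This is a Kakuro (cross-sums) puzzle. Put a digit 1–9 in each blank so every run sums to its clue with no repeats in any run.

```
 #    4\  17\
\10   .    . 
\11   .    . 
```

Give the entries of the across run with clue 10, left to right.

4 in 2 cells must be {1,3}; 17 in 2 cells must be {8,9}.
The 11 across and the 4 down share only 3, so R2C1 = 3.
R2C2 = 11 − 3 = 8 completes the 11 across.
R1C1 = 4 − 3 = 1 completes the 4 down.
R1C2 = 10 − 1 = 9 completes the 10 across.

1 9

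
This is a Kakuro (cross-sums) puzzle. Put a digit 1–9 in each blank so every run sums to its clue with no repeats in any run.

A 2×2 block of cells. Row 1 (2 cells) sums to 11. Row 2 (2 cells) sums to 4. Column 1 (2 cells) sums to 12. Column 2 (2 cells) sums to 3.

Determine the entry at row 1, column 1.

4 in 2 cells must be {1,3}; 3 in 2 cells must be {1,2}.
The 11 across and the 3 down share only 2, so (1,2) = 2.
The 4 across and the 12 down share only 3, so (2,1) = 3.
(2,2) = 4 − 3 = 1 completes the 4 across.
(1,1) = 11 − 2 = 9 completes the 11 across.

9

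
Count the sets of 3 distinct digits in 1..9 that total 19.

3 distinct digits from 1–9 sum between 6 and 24.
Enumerating: {2,8,9}, {3,7,9}, {4,6,9}, {4,7,8}, {5,6,8}.

5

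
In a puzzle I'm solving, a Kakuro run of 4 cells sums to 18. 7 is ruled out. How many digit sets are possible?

7

4 distinct digits from 1–9 sum between 10 and 30.
Dropping sets that contain 7.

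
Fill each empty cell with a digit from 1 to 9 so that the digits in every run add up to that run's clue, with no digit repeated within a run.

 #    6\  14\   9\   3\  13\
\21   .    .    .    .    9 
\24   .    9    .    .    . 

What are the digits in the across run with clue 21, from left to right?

4 5 1 2 9

3 in 2 cells must be {1,2}.
R1C2 = 14 − 9 = 5 completes the 14 down.
R2C5 = 13 − 9 = 4 completes the 13 down.
Nothing is forced directly, so branch on R2C1, whose candidates are 1 or 2. If R2C1 = 1: then R1C1 would have to be in {1,2,4} for the 21 across but in {5} for the 6 down — contradiction. So R2C1 = 2.
R1C1 = 6 − 2 = 4 completes the 6 down.
R2C4 = 1: the only remaining digit allowed by both the 24 across and the 3 down.
R1C4 = 3 − 1 = 2 completes the 3 down.
R2C3 = 24 − 16 = 8 completes the 24 across.
R1C3 = 21 − 20 = 1 completes the 21 across.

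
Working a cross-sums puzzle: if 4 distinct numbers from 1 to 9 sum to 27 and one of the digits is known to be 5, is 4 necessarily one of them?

No

The only way to make 27 from 4 distinct digits under that restriction is {5,6,7,9}, which does not contain 4.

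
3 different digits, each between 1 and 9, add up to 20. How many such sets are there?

4

3 distinct digits from 1–9 sum between 6 and 24.
Enumerating: {3,8,9}, {4,7,9}, {5,6,9}, {5,7,8}.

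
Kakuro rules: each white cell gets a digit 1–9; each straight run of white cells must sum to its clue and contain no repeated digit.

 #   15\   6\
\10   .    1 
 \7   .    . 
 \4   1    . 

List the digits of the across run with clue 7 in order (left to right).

5 2

4 in 2 cells must be {1,3}; 6 in 3 cells must be {1,2,3}.
R1C1 = 10 − 1 = 9 completes the 10 across.
R2C1 = 15 − 10 = 5 completes the 15 down.
R2C2 = 7 − 5 = 2 completes the 7 across.
R3C2 = 4 − 1 = 3 completes the 4 across.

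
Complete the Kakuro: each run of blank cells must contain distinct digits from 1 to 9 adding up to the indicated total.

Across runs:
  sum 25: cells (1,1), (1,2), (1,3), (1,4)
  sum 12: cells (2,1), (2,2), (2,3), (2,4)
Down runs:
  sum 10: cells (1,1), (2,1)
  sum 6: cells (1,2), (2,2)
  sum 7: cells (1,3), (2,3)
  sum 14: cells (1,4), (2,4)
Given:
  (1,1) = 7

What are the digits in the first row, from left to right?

(2,1) = 10 − 7 = 3 completes the 10 down.
Given what's placed, (2,4) must be 6 to fit the 12 across and 14 down.
(1,4) = 14 − 6 = 8 completes the 14 down.
Nothing is forced directly, so branch on (1,2), whose candidates are 1 or 4. If (1,2) = 1: then (1,3) would have to be in {9} for the 25 across but in {1,2,3,4,5,6} for the 7 down — contradiction. So (1,2) = 4.
(1,3) = 25 − 19 = 6 completes the 25 across.
(2,2) = 6 − 4 = 2 completes the 6 down.
(2,3) = 12 − 11 = 1 completes the 12 across.

7 4 6 8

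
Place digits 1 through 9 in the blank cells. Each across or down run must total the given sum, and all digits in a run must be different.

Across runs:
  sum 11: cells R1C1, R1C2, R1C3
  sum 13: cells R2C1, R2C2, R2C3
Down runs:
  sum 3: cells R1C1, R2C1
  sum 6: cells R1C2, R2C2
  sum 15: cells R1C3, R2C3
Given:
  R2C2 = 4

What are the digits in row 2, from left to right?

2 4 7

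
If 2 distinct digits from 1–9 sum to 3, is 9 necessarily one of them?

No

The only way to make 3 from 2 distinct digits is {1,2}, which does not contain 9.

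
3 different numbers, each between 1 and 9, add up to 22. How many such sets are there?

2

3 distinct digits from 1–9 sum between 6 and 24.
Enumerating: {5,8,9}, {6,7,9}.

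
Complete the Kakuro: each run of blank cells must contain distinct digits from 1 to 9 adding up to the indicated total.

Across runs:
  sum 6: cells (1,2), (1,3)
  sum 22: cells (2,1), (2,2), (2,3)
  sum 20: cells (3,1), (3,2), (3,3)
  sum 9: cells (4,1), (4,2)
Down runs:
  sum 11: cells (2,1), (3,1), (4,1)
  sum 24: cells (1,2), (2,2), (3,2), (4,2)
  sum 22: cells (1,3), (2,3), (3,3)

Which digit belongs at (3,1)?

Only 5 fits (1,3) under both its across sum 6 and down sum 22.
(1,2) = 6 − 5 = 1 completes the 6 across.
Nothing is forced directly, so branch on (2,3), whose candidates are 8 or 9. If (2,3) = 8: that forces (2,1) = 5, (2,2) = 9, (3,1) = 4, after which (3,2) would have to be in {7,9} for the 20 across but in {6,8} for the 24 down — contradiction. So (2,3) = 9.
(3,3) = 22 − 14 = 8 completes the 22 down.
(3,2) = 9: the only remaining digit allowed by both the 20 across and the 24 down.
(3,1) = 20 − 17 = 3 completes the 20 across.

3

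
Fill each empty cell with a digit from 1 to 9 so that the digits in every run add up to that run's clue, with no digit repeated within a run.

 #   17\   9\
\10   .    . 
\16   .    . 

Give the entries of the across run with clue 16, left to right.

9 7

16 in 2 cells must be {7,9}; 17 in 2 cells must be {8,9}.
The 16 across and the 17 down share only 9, so R2C1 = 9.
R2C2 = 16 − 9 = 7 completes the 16 across.
R1C1 = 17 − 9 = 8 completes the 17 down.
R1C2 = 10 − 8 = 2 completes the 10 across.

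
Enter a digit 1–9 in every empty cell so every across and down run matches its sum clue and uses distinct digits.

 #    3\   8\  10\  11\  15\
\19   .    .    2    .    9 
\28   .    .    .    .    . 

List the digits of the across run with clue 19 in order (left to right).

1, 3, 2, 4, 9

3 in 2 cells must be {1,2}.
Given what's placed, R1C1 must be 1 to fit the 19 across and 3 down.
R1C2 = 3: the only remaining digit allowed by both the 19 across and the 8 down.
R1C4 = 19 − 15 = 4 completes the 19 across.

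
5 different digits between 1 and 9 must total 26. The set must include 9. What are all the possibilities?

{1,2,6,8,9}; {1,3,5,8,9}; {1,3,6,7,9}; {1,4,5,7,9}; {2,3,4,8,9}; {2,3,5,7,9}; {2,4,5,6,9}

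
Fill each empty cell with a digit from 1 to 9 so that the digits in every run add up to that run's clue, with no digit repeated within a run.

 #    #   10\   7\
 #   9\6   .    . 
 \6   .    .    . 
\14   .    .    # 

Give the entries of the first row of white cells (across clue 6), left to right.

1 5

6 in 3 cells must be {1,2,3}.
Nothing is forced directly, so branch on R3C2, whose candidates are 5 or 6. If R3C2 = 5: then R3C1 would have to be in {9} for the 14 across but in {1,2,3,4,5,6,7,8} for the 9 down — contradiction. So R3C2 = 6.
R1C2 = 1: the only remaining digit allowed by both the 6 across and the 10 down.
R1C3 = 6 − 1 = 5 completes the 6 across.
R2C2 = 10 − 7 = 3 completes the 10 down.
R2C3 = 7 − 5 = 2 completes the 7 down.
R3C1 = 14 − 6 = 8 completes the 14 across.
R2C1 = 6 − 5 = 1 completes the 6 across.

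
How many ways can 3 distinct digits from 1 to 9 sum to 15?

3 distinct digits from 1–9 sum between 6 and 24.

8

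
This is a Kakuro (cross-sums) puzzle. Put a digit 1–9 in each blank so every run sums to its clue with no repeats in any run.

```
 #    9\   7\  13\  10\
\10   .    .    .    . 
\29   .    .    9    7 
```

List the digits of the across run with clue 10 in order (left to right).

1 2 4 3

10 in 4 cells must be {1,2,3,4}; 29 in 4 cells must be {5,7,8,9}.
R1C3 = 13 − 9 = 4 completes the 13 down.
R1C4 = 10 − 7 = 3 completes the 10 down.
Given what's placed, R2C2 must be 5 to fit the 29 across and 7 down.
R1C2 = 7 − 5 = 2 completes the 7 down.
R2C1 = 29 − 21 = 8 completes the 29 across.
R1C1 = 10 − 9 = 1 completes the 10 across.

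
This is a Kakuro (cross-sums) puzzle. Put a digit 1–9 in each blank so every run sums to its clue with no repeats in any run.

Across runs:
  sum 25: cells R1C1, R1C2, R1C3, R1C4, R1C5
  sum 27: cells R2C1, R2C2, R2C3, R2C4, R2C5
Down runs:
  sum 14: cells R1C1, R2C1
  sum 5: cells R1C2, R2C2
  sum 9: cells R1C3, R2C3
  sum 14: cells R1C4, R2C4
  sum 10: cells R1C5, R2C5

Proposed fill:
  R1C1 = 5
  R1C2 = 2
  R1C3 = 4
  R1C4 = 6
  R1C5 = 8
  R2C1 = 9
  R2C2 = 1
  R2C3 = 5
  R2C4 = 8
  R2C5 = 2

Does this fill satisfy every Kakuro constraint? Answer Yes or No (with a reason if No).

No — the down run R1C2–R2C2 sums to 3, not 5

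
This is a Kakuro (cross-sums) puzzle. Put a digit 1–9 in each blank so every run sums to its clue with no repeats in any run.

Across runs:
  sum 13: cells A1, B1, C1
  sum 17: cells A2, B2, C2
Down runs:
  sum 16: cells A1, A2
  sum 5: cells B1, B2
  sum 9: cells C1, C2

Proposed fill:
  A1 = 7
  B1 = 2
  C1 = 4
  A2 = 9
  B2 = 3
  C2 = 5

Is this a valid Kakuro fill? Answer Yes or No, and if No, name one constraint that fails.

Yes

Across: 7+2+4=13; 9+3+5=17. Down: 7+9=16; 2+3=5; 4+5=9. No digit repeats within any run.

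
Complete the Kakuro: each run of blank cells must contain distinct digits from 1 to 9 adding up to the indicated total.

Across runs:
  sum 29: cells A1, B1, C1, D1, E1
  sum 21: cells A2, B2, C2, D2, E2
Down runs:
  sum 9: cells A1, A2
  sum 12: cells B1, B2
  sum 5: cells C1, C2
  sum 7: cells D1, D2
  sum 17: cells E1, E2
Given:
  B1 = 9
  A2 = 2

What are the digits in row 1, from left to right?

7, 9, 4, 1, 8

17 in 2 cells must be {8,9}.
A1 = 9 − 2 = 7 completes the 9 down.
Given what's placed, E1 must be 8 to fit the 29 across and 17 down.
B2 = 12 − 9 = 3 completes the 12 down.
E2 = 17 − 8 = 9 completes the 17 down.
Given what's placed, C2 must be 1 to fit the 21 across and 5 down.
D2 = 21 − 15 = 6 completes the 21 across.
C1 = 5 − 1 = 4 completes the 5 down.
D1 = 29 − 28 = 1 completes the 29 across.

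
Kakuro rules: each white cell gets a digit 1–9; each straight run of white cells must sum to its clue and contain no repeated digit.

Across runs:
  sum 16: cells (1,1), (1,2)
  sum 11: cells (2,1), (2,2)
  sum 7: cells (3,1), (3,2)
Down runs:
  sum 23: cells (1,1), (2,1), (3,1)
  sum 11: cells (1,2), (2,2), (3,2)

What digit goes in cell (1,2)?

7

16 in 2 cells must be {7,9}; 23 in 3 cells must be {6,8,9}.
The 16 across and the 23 down share only 9, so (1,1) = 9.
(1,2) = 16 − 9 = 7 completes the 16 across.
Given what's placed, (2,2) must be 3 to fit the 11 across and 11 down.
(3,1) = 6: the only remaining digit allowed by both the 7 across and the 23 down.
(3,2) = 7 − 6 = 1 completes the 7 across.
(2,1) = 11 − 3 = 8 completes the 11 across.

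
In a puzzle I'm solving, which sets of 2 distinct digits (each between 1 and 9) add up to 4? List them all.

2 distinct digits from 1–9 sum between 3 and 17.
Only one set works: {1,3}.

{1,3}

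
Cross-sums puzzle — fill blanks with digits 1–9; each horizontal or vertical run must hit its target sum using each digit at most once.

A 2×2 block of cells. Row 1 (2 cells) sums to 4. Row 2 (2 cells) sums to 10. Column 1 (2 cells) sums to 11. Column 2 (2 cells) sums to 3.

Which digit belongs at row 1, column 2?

4 in 2 cells must be {1,3}; 3 in 2 cells must be {1,2}.
The 4 across and the 11 down share only 3, so (1,1) = 3.
(1,2) = 4 − 3 = 1 completes the 4 across.
(2,1) = 11 − 3 = 8 completes the 11 down.
(2,2) = 10 − 8 = 2 completes the 10 across.

1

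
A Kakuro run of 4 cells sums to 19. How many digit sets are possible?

11

4 distinct digits from 1–9 sum between 10 and 30.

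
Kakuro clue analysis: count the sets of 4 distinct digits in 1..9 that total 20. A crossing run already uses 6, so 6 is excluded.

6

4 distinct digits from 1–9 sum between 10 and 30.
Dropping sets that contain 6.
Enumerating: {1,2,8,9}, {1,3,7,9}, {1,4,7,8}, {2,3,7,8}, {2,4,5,9}, {3,4,5,8}.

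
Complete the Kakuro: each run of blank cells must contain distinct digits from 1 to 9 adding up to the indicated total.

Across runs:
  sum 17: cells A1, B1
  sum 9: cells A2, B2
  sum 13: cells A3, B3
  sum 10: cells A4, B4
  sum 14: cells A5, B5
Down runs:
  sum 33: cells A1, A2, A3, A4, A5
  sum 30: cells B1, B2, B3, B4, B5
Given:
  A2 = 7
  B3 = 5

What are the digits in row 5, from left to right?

17 in 2 cells must be {8,9}.
B2 = 9 − 7 = 2 completes the 9 across.
A3 = 13 − 5 = 8 completes the 13 across.
A1 = 9: the only remaining digit allowed by both the 17 across and the 33 down.
B1 = 17 − 9 = 8 completes the 17 across.
No cell is forced outright now. B4 can only be 6 or 9 (the digits allowed by both its 10 across and its 30 down). If B4 = 9: then A4 would have to be in {1} for the 10 across but in {3,4,5,6} for the 33 down — contradiction. So B4 = 6.
A4 = 10 − 6 = 4 completes the 10 across.
A5 = 33 − 28 = 5 completes the 33 down.
B5 = 14 − 5 = 9 completes the 14 across.

5 9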